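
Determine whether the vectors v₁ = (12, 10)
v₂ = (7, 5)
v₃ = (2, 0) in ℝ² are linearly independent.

There are 3 vectors in a 2-dimensional space, so they cannot be linearly independent.

linearly dependent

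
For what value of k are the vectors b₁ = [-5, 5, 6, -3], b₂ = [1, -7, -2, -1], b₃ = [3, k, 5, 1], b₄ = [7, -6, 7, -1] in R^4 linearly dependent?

k = 17/4

Place the vectors as rows of a 4×4 matrix; dependence ⇔ determinant zero.
The determinant works out to 144*k - 612.
Setting this to zero gives k = 17/4.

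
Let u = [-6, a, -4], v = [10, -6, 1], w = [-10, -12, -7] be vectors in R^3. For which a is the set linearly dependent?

Dependence holds iff the 3×3 matrix [u v w] is singular.
Cofactor expansion gives det = 60*a + 396.
Solving 60*a + 396 = 0 yields a = -33/5.

a = -33/5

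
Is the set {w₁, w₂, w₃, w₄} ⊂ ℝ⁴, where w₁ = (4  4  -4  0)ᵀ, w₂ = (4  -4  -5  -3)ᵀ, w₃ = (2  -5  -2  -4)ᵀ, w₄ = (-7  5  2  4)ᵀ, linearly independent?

Form the 4×4 matrix with these as columns; its determinant is 300.
A nonzero determinant means the columns are linearly independent.

linearly independent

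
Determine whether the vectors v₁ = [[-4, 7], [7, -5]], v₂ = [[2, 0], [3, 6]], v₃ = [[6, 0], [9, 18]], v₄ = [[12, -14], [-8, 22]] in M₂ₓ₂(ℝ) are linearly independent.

linearly dependent

Take coordinates with respect to the standard basis {E₁₁, E₁₂, E₂₁, E₂₂}.
One vector is a scalar multiple of another, so the set is dependent.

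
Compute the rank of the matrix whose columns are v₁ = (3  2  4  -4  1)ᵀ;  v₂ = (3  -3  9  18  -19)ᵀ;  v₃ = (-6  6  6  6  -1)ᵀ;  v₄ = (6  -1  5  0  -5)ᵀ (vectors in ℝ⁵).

Put the 5×4 matrix [v₁|v₂|v₃|v₄] into echelon form.
The echelon form has 3 nonzero rows, so the rank is 3.

rank 3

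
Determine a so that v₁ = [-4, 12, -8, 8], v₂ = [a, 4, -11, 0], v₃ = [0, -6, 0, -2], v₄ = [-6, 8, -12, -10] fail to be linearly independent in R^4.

a = -11/2

Dependence holds iff the 4×4 matrix [v₁ v₂ v₃ v₄] is singular.
The determinant works out to -896*a - 4928.
This vanishes exactly when a = -11/2.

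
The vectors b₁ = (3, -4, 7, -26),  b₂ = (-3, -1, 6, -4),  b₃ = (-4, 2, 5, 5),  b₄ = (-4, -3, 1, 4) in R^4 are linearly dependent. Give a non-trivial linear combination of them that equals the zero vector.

b₁ - 3b₂ + 2b₃ + b₄ = 0

Row-reduce the matrix with b₁, b₂, b₃, b₄ as columns; the null space gives the coefficients.
One solution (up to scaling) is (1, -3, 2, 1).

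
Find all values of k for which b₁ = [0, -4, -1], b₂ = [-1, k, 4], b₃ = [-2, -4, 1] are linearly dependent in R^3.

k = 12

Dependence holds iff the 3×3 matrix [b₁ b₂ b₃] is singular.
Expanding, det = 24 - 2*k.
Setting this to zero gives k = 12.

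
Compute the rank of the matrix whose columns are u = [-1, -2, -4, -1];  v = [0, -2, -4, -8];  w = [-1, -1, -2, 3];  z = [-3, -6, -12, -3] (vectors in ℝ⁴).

rank 2

Row-reduce the 4×4 matrix with these as rows.
There are 2 pivot columns, so rank = 2.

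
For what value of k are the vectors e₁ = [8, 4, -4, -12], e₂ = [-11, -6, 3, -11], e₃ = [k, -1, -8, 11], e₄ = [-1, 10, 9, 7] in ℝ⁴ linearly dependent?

The set is linearly dependent precisely when det[e₁; e₂; e₃; e₄] = 0.
Cofactor expansion gives det = 1760*k - 18480.
Solving 1760*k - 18480 = 0 yields k = 21/2.

k = 21/2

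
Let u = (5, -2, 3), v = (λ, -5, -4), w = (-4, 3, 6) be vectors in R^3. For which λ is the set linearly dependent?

λ = 26/3

The set is linearly dependent precisely when det[u; v; w] = 0.
Expanding, det = 21*λ - 182.
This vanishes exactly when λ = 26/3.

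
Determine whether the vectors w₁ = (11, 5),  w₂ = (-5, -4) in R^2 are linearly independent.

linearly independent

Form the 2×2 matrix with these as columns; its determinant is -19.
A nonzero determinant means the columns are linearly independent.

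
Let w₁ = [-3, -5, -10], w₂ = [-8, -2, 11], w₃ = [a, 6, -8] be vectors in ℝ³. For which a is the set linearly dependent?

a = 38/3

The set is linearly dependent precisely when det[w₁; w₂; w₃] = 0.
The determinant works out to 950 - 75*a.
Setting this to zero gives a = 38/3.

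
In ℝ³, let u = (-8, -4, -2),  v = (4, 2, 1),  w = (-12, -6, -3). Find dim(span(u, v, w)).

dim = 1

Form the matrix with u, v, w as columns and reduce.
Exactly 1 pivot survives; hence the rank is 1.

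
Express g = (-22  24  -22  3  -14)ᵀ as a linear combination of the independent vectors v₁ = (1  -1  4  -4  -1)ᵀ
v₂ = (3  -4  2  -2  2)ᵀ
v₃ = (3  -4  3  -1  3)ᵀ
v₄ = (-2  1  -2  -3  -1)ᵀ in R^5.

g = -v₁ - 3v₂ - 2v₃ + 3v₄

Set up the augmented matrix [v₁ | v₂ | v₃ | v₄ | g] and row-reduce.
The system has the unique solution (c₁, …, c₄) = (-1, -3, -2, 3).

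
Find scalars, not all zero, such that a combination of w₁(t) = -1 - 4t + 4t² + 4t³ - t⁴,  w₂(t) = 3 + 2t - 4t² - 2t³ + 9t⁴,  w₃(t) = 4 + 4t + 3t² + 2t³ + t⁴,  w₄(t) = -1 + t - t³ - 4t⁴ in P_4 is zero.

Pass to coordinate vectors relative to the basis {1, t, …, t⁴}.
Set up α₁w₁ + … + α₄w₄ = 0 and solve the homogeneous system.
A generator of the null space is (1, 1, 0, 2).

w₁ + w₂ + 2w₄ = 0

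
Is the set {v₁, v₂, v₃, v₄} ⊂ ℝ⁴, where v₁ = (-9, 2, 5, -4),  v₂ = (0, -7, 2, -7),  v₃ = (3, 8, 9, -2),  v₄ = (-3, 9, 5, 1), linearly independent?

linearly independent

The matrix [v₁|v₂|v₃|v₄] has determinant -648.
A nonzero determinant means the columns are linearly independent.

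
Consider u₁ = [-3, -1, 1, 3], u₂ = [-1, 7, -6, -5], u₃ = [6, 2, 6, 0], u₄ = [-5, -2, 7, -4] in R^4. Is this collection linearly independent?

The matrix [u₁|u₂|u₃|u₄] has determinant 2298.
A nonzero determinant means the columns are linearly independent.

linearly independent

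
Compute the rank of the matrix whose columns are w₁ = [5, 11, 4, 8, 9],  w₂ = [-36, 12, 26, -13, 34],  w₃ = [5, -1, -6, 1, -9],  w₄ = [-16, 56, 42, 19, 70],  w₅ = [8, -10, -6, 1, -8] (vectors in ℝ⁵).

Apply Gaussian elimination to the matrix whose rows are w₁, w₂, w₃, w₄, w₅.
Exactly 3 pivots survive; hence the rank is 3.

rank 3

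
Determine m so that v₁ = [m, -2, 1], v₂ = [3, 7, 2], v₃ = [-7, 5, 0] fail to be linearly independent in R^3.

m = 46/5

Place the vectors as rows of a 3×3 matrix; dependence ⇔ determinant zero.
Cofactor expansion gives det = 92 - 10*m.
Solving 92 - 10*m = 0 yields m = 46/5.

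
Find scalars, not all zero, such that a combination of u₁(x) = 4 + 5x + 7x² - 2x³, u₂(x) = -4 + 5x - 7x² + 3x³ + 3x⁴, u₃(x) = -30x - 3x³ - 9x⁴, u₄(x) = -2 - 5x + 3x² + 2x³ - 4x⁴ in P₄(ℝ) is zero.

3u₁ + 3u₂ + u₃ = 0

Pass to coordinate vectors relative to the basis {1, x, …, x⁴}.
Write the vectors as columns of a matrix and find a nonzero vector in its null space.
The free variable yields coefficients (3, 3, 1, 0) (any nonzero multiple also works).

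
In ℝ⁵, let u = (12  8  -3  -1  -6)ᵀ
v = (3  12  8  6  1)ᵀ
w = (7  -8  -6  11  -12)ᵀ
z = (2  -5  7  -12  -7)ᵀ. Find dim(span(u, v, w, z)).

4

Put the 5×4 matrix [u|v|w|z] into echelon form.
Reduction leaves 4 leading entries, giving rank 4.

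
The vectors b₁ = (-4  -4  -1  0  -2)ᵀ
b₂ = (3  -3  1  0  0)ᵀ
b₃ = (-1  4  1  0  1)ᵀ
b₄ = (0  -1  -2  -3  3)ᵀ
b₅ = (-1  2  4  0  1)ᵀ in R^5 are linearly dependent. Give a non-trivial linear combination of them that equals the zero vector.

b₁ + 2b₂ + 3b₃ - b₅ = 0

Solve the homogeneous system with b₁, b₂, b₃, b₄, b₅ as columns by row-reducing the coefficient matrix.
The free variable yields coefficients (1, 2, 3, 0, -1) (any nonzero multiple also works).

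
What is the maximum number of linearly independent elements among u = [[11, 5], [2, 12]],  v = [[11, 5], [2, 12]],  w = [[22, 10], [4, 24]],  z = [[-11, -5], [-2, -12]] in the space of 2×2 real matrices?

1

Use coordinates relative to {E₁₁, E₁₂, E₂₁, E₂₂}.
Put the 4×4 matrix [u|v|w|z] into echelon form.
Exactly 1 pivot survives; hence the rank is 1.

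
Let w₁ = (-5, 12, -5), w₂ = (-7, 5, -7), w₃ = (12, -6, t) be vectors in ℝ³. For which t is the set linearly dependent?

t = 12

The set is linearly dependent precisely when det[w₁; w₂; w₃] = 0.
Cofactor expansion gives det = 59*t - 708.
This vanishes exactly when t = 12.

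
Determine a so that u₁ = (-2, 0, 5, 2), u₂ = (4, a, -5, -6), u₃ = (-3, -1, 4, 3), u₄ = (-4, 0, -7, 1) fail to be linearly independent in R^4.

The set is linearly dependent precisely when det[u₁; u₂; u₃; u₄] = 0.
The determinant works out to 98 - 21*a.
Setting this to zero gives a = 14/3.

a = 14/3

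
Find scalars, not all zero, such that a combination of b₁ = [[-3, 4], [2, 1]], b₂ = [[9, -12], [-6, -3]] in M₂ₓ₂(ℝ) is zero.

3b₁ + b₂ = 0

Take coordinates with respect to {E₁₁, E₁₂, E₂₁, E₂₂}.
Solve the homogeneous system with b₁, b₂ as columns by row-reducing the coefficient matrix.
A generator of the null space is (3, 1).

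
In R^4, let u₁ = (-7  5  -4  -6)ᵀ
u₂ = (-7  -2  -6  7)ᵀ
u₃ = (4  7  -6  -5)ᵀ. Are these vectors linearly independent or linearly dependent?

linearly independent

Place the vectors as rows of a 3×4 matrix and reduce to echelon form.
The reduction yields 3 nonzero rows, so the rank is 3.
Since rank = 3 (the number of vectors), the set is linearly independent.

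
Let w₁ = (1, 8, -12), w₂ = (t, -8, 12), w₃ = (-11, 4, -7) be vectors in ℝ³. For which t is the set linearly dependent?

t = -1

The vectors are dependent exactly when the determinant of the matrix with rows w₁, w₂, w₃ vanishes.
Cofactor expansion gives det = 8*t + 8.
Setting this to zero gives t = -1.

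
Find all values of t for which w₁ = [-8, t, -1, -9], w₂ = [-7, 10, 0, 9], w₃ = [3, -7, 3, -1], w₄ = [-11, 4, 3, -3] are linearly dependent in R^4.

t = 49/12

Place the vectors as rows of a 4×4 matrix; dependence ⇔ determinant zero.
The determinant works out to 1715 - 420*t.
Solving 1715 - 420*t = 0 yields t = 49/12.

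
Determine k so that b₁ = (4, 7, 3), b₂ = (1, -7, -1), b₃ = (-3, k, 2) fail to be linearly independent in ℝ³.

Place the vectors as rows of a 3×3 matrix; dependence ⇔ determinant zero.
Expanding, det = 7*k - 112.
Solving 7*k - 112 = 0 yields k = 16.

k = 16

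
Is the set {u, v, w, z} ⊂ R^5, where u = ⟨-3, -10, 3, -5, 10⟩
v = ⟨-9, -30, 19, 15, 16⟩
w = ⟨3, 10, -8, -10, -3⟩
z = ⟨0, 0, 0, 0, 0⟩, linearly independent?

One of the vectors is the zero vector, so the set is linearly dependent.

linearly dependent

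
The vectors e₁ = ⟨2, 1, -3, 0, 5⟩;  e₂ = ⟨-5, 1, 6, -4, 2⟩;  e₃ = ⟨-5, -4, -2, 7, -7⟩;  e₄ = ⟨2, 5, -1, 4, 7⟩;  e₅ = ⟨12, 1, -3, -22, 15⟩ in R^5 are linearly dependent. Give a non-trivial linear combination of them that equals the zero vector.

3e₁ - 2e₃ - 2e₄ - e₅ = 0

Set up α₁e₁ + … + α₅e₅ = 0 and solve the homogeneous system.
One solution (up to scaling) is (3, 0, -2, -2, -1).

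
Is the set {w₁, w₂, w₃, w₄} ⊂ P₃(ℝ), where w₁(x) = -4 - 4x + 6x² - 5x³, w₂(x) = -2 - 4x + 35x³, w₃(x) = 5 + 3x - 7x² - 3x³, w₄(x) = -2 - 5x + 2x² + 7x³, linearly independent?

linearly dependent

Write each element as a coordinate vector in ℝ⁴ using {1, x, …, x³}.
Place the vectors as rows of a 4×4 matrix and reduce to echelon form.
The reduction yields 3 nonzero rows, so the rank is 3.
Since rank 3 < 4, the set is linearly dependent.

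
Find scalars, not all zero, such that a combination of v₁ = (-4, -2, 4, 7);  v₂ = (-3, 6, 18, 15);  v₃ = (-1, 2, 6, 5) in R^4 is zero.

v₂ - 3v₃ = 0

Row-reduce the matrix with v₁, v₂, v₃ as columns; the null space gives the coefficients.
One solution (up to scaling) is (0, 1, -3).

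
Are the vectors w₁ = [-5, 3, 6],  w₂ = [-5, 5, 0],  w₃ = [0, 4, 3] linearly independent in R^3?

linearly independent

The matrix [w₁|w₂|w₃] has determinant -150.
A nonzero determinant means the columns are linearly independent.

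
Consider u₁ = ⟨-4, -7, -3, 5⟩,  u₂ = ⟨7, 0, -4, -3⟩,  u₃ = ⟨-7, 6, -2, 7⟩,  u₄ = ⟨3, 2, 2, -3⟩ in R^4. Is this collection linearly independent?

linearly independent

The matrix [u₁|u₂|u₃|u₄] has determinant -336.
A nonzero determinant means the columns are linearly independent.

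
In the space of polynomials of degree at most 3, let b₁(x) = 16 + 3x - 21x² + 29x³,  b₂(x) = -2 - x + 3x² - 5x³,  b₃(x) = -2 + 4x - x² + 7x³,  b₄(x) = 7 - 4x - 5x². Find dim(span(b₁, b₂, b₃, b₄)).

Pass to coordinate vectors with respect to the basis {1, x, …, x³}.
Form the matrix with b₁, b₂, b₃, b₄ as columns and reduce.
Exactly 3 pivots survive; hence the rank is 3.

3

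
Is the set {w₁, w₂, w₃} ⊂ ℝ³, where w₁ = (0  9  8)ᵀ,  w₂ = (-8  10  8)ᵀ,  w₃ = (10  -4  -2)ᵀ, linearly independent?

Form the 3×3 matrix with these as columns; its determinant is 32.
A nonzero determinant means the columns are linearly independent.

linearly independent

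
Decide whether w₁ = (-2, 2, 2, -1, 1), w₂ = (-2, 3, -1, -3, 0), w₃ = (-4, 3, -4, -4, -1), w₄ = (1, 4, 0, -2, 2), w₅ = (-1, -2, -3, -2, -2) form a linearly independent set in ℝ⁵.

The matrix [w₁|w₂|w₃|w₄|w₅] has determinant 74.
A nonzero determinant means the columns are linearly independent.

linearly independent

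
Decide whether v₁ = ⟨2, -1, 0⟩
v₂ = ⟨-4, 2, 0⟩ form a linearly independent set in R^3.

Row-reduce the matrix whose columns are v₁, v₂.
The reduction yields 1 nonzero row, so the rank is 1.
Since rank 1 < 2, the set is linearly dependent.

linearly dependent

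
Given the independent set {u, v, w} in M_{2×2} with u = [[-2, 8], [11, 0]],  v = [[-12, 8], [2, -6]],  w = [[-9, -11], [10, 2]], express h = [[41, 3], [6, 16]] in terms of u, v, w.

h = 2u - 3v - w

Work in coordinates with respect to the standard basis {E₁₁, E₁₂, E₂₁, E₂₂}.
Write h = c₁u + … + c₃w and equate components.
Row-reducing the augmented matrix gives the unique coefficients (c₁, c₂, c₃) = (2, -3, -1).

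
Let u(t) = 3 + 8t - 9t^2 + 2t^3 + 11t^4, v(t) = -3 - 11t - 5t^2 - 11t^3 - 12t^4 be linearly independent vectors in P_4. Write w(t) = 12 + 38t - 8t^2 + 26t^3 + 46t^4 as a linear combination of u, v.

w = 2u - 2v

Take coordinate vectors relative to {1, t, …, t^4}.
Solve the system with u, v as columns and w as the right-hand side.
The system has the unique solution (c₁, c₂) = (2, -2).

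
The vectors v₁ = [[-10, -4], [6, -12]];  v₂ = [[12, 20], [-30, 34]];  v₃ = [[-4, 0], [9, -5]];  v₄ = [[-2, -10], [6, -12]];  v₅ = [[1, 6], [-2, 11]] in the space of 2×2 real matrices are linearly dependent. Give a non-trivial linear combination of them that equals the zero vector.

v₂ + 2v₃ + 2v₄ = 0

Write each element as a vector in ℝ⁴ using {E₁₁, E₁₂, E₂₁, E₂₂}.
Set up α₁v₁ + … + α₅v₅ = 0 and solve the homogeneous system.
One solution (up to scaling) is (0, 1, 2, 2, 0).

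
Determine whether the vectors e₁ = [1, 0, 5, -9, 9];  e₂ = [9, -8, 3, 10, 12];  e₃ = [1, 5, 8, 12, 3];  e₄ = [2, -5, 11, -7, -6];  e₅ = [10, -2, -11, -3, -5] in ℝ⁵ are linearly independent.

linearly independent

Form the 5×5 matrix with these as columns; its determinant is -505762.
A nonzero determinant means the columns are linearly independent.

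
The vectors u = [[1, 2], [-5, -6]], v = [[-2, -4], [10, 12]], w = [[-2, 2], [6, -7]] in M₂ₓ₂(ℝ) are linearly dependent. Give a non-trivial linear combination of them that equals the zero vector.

Write each element as a vector in ℝ⁴ using {E₁₁, E₁₂, E₂₁, E₂₂}.
Set up α₁u + … + α₃w = 0 and solve the homogeneous system.
The free variable yields coefficients (2, 1, 0) (any nonzero multiple also works).

2u + v = 0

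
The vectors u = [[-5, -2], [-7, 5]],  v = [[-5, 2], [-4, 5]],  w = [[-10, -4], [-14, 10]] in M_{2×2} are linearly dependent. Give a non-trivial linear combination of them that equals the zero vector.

2u - w = 0

Write each element as a vector in ℝ⁴ using {E₁₁, E₁₂, E₂₁, E₂₂}.
Write the vectors as columns of a matrix and find a nonzero vector in its null space.
The free variable yields coefficients (2, 0, -1) (any nonzero multiple also works).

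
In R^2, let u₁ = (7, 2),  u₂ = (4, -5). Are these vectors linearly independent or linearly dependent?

linearly independent

The matrix [u₁|u₂] has determinant -43.
A nonzero determinant means the columns are linearly independent.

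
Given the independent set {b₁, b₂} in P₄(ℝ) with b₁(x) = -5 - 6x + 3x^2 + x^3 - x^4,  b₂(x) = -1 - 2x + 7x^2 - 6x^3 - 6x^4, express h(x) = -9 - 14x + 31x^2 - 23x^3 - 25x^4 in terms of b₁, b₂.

h = b₁ + 4b₂

Identify each element with its coordinate vector in ℝ⁵ via {1, x, …, x^4}.
Solve the system with b₁, b₂ as columns and h as the right-hand side.
Back-substitution yields (c₁, c₂) = (1, 4).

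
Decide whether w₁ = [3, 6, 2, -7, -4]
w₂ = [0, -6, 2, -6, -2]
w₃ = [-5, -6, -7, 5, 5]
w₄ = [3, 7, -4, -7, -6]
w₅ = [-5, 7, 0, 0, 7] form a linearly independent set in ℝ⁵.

Form the 5×5 matrix with these as columns; its determinant is -3162.
A nonzero determinant means the columns are linearly independent.

linearly independent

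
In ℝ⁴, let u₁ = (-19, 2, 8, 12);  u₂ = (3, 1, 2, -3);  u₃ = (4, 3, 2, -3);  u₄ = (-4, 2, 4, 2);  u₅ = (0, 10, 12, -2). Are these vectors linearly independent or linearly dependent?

linearly dependent

There are 5 vectors in a 4-dimensional space, so they cannot be linearly independent.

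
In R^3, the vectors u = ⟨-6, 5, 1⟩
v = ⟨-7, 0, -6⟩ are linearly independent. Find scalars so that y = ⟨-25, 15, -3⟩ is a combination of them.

Since u, v are independent, the coefficients expressing y are uniquely determined by a linear system.
The system has the unique solution (α₁, α₂) = (3, 1).

y = 3u + v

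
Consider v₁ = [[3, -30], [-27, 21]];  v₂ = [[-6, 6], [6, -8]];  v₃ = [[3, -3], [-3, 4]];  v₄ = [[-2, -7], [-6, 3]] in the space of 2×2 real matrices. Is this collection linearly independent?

Write each element as a coordinate vector in ℝ⁴ using {E₁₁, E₁₂, E₂₁, E₂₂}.
One vector is a scalar multiple of another, so the set is dependent.

linearly dependent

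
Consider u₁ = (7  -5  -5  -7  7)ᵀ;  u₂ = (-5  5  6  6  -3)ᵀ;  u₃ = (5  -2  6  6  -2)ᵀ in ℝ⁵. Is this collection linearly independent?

Row-reduce the matrix whose columns are u₁, u₂, u₃.
The reduction yields 3 nonzero rows, so the rank is 3.
Since rank = 3 (the number of vectors), the set is linearly independent.

linearly independent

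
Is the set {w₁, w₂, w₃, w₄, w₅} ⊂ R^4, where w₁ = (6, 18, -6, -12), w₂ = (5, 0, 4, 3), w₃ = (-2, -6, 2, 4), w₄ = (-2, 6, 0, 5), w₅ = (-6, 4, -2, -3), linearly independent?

linearly dependent

There are 5 vectors in a 4-dimensional space, so they cannot be linearly independent.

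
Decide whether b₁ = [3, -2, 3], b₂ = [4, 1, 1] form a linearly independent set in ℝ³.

Row-reduce the matrix whose columns are b₁, b₂.
The reduction yields 2 nonzero rows, so the rank is 2.
Since rank = 2 (the number of vectors), the set is linearly independent.

linearly independent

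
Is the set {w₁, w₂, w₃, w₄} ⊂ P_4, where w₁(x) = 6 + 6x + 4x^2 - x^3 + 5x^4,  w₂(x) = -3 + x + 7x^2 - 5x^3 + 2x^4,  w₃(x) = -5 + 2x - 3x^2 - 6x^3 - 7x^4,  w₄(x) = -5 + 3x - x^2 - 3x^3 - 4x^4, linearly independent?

Take coordinates with respect to the standard basis {1, x, …, x^4}.
Place the vectors as rows of a 4×5 matrix and reduce to echelon form.
The reduction yields 4 nonzero rows, so the rank is 4.
Since rank = 4 (the number of vectors), the set is linearly independent.

linearly independent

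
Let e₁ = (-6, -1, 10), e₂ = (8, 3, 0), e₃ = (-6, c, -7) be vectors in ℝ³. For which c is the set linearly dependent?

c = -25/8

The set is linearly dependent precisely when det[e₁; e₂; e₃] = 0.
The determinant works out to 80*c + 250.
This vanishes exactly when c = -25/8.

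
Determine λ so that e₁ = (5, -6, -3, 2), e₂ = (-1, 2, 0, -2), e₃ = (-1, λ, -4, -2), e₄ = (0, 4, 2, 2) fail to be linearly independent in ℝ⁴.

λ = -14

Place the vectors as rows of a 4×4 matrix; dependence ⇔ determinant zero.
The determinant works out to -10*λ - 140.
This vanishes exactly when λ = -14.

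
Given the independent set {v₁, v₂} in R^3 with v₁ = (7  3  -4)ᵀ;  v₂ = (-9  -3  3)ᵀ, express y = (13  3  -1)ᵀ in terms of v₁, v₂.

Solve the system with v₁, v₂ as columns and y as the right-hand side.
Row-reducing the augmented matrix gives the unique coefficients (α₁, α₂) = (-2, -3).

y = -2v₁ - 3v₂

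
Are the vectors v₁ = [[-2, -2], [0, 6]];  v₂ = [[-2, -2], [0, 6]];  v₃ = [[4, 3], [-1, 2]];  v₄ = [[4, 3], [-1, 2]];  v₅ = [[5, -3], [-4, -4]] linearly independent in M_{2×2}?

linearly dependent

Write each element as a coordinate vector in ℝ⁴ using {E₁₁, E₁₂, E₂₁, E₂₂}.
There are 5 vectors in a 4-dimensional space, so they cannot be linearly independent.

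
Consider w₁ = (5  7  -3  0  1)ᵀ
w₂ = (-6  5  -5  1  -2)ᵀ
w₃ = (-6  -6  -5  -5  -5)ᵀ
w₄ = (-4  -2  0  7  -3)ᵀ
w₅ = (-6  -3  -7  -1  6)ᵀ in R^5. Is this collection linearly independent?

linearly independent

Form the 5×5 matrix with these as columns; its determinant is -39578.
A nonzero determinant means the columns are linearly independent.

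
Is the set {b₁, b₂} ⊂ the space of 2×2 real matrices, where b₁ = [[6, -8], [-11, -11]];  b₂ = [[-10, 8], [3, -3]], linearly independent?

linearly independent

Take coordinates with respect to the standard basis {E₁₁, E₁₂, E₂₁, E₂₂}.
Row-reduce the matrix whose columns are b₁, b₂.
The reduction yields 2 nonzero rows, so the rank is 2.
Since rank = 2 (the number of vectors), the set is linearly independent.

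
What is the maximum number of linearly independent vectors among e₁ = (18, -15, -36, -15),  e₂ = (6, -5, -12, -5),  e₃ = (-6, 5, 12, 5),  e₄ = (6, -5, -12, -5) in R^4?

Row-reduce the 4×4 matrix with these as rows.
There is 1 pivot column, so rank = 1.

1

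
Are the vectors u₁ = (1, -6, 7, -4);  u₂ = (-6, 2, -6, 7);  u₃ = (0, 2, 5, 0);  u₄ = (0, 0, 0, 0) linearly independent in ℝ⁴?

linearly dependent

One of the vectors is the zero vector, so the set is linearly dependent.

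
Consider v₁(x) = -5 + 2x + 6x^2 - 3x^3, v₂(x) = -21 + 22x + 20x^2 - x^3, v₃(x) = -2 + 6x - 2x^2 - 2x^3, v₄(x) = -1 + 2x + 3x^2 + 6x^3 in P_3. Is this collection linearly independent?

linearly dependent

Write each element as a coordinate vector in ℝ⁴ using {1, x, …, x^3}.
The matrix [v₁|v₂|v₃|v₄] has determinant 0.
A zero determinant means the columns are linearly dependent.
Indeed 3v₁ - v₂ + 2v₃ + 2v₄ = 0.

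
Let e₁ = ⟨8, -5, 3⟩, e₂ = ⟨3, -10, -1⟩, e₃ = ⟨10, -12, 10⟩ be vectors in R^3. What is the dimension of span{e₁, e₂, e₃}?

dim = 3

Row-reduce the 3×3 matrix with these as rows.
The echelon form has 3 nonzero rows, so the rank is 3.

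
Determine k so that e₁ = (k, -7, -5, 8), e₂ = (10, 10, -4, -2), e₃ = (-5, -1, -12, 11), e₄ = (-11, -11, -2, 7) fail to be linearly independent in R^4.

k = -9

The vectors are dependent exactly when the determinant of the matrix with rows e₁, e₂, e₃, e₄ vanishes.
Cofactor expansion gives det = 96*k + 864.
This vanishes exactly when k = -9.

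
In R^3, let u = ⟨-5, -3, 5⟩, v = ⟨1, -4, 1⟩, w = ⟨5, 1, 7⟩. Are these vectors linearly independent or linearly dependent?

Form the 3×3 matrix with these as columns; its determinant is 256.
A nonzero determinant means the columns are linearly independent.

linearly independent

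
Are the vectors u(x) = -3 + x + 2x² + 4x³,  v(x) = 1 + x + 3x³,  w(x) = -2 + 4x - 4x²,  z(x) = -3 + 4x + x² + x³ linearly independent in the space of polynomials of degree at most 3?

linearly independent

Take coordinates with respect to the standard basis {1, x, …, x³}.
Form the 4×4 matrix with these as columns; its determinant is -222.
A nonzero determinant means the columns are linearly independent.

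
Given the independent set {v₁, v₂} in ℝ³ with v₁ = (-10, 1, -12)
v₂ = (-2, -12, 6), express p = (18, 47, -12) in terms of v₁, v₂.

p = -v₁ - 4v₂

Set up the augmented matrix [v₁ | v₂ | p] and row-reduce.
Back-substitution yields (c₁, c₂) = (-1, -4).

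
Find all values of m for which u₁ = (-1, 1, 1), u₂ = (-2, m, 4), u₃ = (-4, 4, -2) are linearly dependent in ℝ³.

Place the vectors as rows of a 3×3 matrix; dependence ⇔ determinant zero.
Cofactor expansion gives det = 6*m - 12.
Solving 6*m - 12 = 0 yields m = 2.

m = 2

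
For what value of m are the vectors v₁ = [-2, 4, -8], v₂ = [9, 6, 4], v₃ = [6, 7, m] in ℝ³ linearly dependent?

m = -4/3

The vectors are dependent exactly when the determinant of the matrix with rows v₁, v₂, v₃ vanishes.
The determinant works out to -48*m - 64.
This vanishes exactly when m = -4/3.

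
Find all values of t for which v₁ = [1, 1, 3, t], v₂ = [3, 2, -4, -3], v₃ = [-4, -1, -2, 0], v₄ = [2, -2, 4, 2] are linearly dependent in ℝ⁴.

Dependence holds iff the 4×4 matrix [v₁ v₂ v₃ v₄] is singular.
Expanding, det = 40*t - 44.
Setting this to zero gives t = 11/10.

t = 11/10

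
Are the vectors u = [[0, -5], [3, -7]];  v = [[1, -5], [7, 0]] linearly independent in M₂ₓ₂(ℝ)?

Take coordinates with respect to the standard basis {E₁₁, E₁₂, E₂₁, E₂₂}.
Row-reduce the matrix whose columns are u, v.
The reduction yields 2 nonzero rows, so the rank is 2.
Since rank = 2 (the number of vectors), the set is linearly independent.

linearly independent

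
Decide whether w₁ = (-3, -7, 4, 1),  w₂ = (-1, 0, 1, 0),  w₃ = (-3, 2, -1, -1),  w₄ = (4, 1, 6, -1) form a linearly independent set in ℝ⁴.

Form the 4×4 matrix with these as columns; its determinant is -73.
A nonzero determinant means the columns are linearly independent.

linearly independent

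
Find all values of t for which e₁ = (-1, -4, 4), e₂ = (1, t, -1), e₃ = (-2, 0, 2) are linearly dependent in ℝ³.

t = 0

The set is linearly dependent precisely when det[e₁; e₂; e₃] = 0.
The determinant works out to 6*t.
Setting this to zero gives t = 0.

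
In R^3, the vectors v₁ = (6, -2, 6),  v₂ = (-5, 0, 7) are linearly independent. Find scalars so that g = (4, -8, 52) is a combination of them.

Since v₁, v₂ are independent, the coefficients expressing g are uniquely determined by a linear system.
The system has the unique solution (a₁, a₂) = (4, 4).

g = 4v₁ + 4v₂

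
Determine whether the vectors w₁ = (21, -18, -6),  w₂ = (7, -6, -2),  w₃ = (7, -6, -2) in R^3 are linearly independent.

Place the vectors as rows of a 3×3 matrix and reduce to echelon form.
The reduction yields 1 nonzero row, so the rank is 1.
Since rank 1 < 3, the set is linearly dependent.
Indeed w₁ - 3w₂ = 0.

linearly dependent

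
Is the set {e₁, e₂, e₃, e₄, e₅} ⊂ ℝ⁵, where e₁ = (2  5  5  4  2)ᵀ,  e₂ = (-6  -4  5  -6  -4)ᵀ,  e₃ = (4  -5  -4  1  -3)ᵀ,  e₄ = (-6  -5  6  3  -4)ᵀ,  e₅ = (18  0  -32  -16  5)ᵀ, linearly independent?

The matrix [e₁|e₂|e₃|e₄|e₅] has determinant 0.
A zero determinant means the columns are linearly dependent.

linearly dependent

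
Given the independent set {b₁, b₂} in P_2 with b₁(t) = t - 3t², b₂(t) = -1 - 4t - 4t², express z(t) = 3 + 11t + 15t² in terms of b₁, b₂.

Work in coordinates with respect to the standard basis {1, t, t²}.
Write z = α₁b₁ + α₂b₂ and equate components.
Back-substitution yields (α₁, α₂) = (-1, -3).

z = -b₁ - 3b₂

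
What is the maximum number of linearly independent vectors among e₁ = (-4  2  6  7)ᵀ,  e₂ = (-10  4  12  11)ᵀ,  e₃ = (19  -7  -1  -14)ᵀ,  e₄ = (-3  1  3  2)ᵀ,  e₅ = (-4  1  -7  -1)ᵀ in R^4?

3

Put the 4×5 matrix [e₁|e₂|e₃|e₄|e₅] into echelon form.
There are 3 pivot columns, so rank = 3.
(With 5 elements in a 4-dimensional space the rank is at most 4.)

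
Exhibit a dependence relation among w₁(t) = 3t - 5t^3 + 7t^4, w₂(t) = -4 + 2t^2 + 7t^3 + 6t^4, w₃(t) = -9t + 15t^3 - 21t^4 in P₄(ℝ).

3w₁ + w₃ = 0

Pass to coordinate vectors relative to the basis {1, t, …, t^4}.
Set up α₁w₁ + … + α₃w₃ = 0 and solve the homogeneous system.
The free variable yields coefficients (3, 0, 1) (any nonzero multiple also works).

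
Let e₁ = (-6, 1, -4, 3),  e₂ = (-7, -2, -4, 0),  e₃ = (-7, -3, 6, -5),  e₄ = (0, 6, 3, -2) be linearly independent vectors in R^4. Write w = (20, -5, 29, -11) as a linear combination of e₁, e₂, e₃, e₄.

w = -e₁ - 4e₂ + 2e₃ - e₄

Solve the system with e₁, e₂, e₃, e₄ as columns and w as the right-hand side.
Back-substitution yields (α₁, …, α₄) = (-1, -4, 2, -1).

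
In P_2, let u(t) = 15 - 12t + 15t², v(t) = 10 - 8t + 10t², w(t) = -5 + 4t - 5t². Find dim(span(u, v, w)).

Pass to coordinate vectors with respect to the basis {1, t, t²}.
Put the 3×3 matrix [u|v|w] into echelon form.
Exactly 1 pivot survives; hence the rank is 1.

dim = 1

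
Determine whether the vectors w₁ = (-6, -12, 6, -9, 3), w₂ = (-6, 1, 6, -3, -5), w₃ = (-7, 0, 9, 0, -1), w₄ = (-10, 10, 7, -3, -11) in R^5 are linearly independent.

Place the vectors as rows of a 4×5 matrix and reduce to echelon form.
The reduction yields 4 nonzero rows, so the rank is 4.
Since rank = 4 (the number of vectors), the set is linearly independent.

linearly independent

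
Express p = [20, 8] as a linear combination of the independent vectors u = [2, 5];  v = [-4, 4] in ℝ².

p = 4u - 3v

Solve the system with u, v as columns and p as the right-hand side.
The system has the unique solution (a₁, a₂) = (4, -3).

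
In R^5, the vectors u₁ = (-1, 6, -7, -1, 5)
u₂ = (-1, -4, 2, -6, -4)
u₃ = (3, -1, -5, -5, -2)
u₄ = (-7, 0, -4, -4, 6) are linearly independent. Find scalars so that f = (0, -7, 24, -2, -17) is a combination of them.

Set up the augmented matrix [u₁ | u₂ | u₃ | u₄ | f] and row-reduce.
Back-substitution yields (a₁, …, a₄) = (1, 4, -3, -2).

f = u₁ + 4u₂ - 3u₃ - 2u₄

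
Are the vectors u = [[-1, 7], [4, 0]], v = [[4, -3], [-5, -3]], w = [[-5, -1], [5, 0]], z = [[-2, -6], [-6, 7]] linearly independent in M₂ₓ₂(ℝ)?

linearly independent

Take coordinates with respect to the standard basis {E₁₁, E₁₂, E₂₁, E₂₂}.
The matrix [u|v|w|z] has determinant 465.
A nonzero determinant means the columns are linearly independent.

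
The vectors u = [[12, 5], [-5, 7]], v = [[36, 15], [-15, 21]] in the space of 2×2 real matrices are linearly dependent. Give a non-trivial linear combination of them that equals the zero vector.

3u - v = 0

Take coordinates with respect to {E₁₁, E₁₂, E₂₁, E₂₂}.
Row-reduce the matrix with u, v as columns; the null space gives the coefficients.
A generator of the null space is (3, -1).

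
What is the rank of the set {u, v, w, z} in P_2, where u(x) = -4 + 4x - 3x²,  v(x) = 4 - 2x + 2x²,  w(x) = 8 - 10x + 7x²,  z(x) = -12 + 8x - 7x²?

2

Pass to coordinate vectors with respect to the basis {1, x, x²}.
Put the 3×4 matrix [u|v|w|z] into echelon form.
Exactly 2 pivots survive; hence the rank is 2.
(With 4 elements in a 3-dimensional space the rank is at most 3.)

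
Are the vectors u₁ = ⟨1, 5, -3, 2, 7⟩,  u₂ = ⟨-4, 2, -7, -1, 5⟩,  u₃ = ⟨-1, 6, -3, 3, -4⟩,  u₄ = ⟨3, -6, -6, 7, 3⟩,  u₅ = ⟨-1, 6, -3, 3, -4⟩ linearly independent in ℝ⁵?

Two of the vectors are equal, giving an immediate dependence.

linearly dependent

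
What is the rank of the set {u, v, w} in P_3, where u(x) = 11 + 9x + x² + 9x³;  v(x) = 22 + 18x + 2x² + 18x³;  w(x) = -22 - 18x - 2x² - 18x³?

Use coordinates relative to {1, x, …, x³}.
Apply Gaussian elimination to the matrix whose rows are u, v, w.
Exactly 1 pivot survives; hence the rank is 1.

1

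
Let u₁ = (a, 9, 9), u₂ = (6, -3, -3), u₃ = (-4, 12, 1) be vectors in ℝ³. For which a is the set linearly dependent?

a = -18

The set is linearly dependent precisely when det[u₁; u₂; u₃] = 0.
Expanding, det = 33*a + 594.
Setting this to zero gives a = -18.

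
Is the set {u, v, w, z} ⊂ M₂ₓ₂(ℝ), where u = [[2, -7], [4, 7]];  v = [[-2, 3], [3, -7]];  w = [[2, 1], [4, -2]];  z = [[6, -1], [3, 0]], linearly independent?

linearly independent

Write each element as a coordinate vector in ℝ⁴ using {E₁₁, E₁₂, E₂₁, E₂₂}.
Place the vectors as rows of a 4×4 matrix and reduce to echelon form.
The reduction yields 4 nonzero rows, so the rank is 4.
Since rank = 4 (the number of vectors), the set is linearly independent.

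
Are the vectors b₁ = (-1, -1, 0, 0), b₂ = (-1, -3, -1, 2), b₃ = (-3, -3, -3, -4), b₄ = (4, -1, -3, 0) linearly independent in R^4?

linearly independent

Place the vectors as rows of a 4×4 matrix and reduce to echelon form.
The reduction yields 4 nonzero rows, so the rank is 4.
Since rank = 4 (the number of vectors), the set is linearly independent.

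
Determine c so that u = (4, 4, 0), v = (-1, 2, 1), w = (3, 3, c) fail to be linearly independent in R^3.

The set is linearly dependent precisely when det[u; v; w] = 0.
The determinant works out to 12*c.
Solving 12*c = 0 yields c = 0.

c = 0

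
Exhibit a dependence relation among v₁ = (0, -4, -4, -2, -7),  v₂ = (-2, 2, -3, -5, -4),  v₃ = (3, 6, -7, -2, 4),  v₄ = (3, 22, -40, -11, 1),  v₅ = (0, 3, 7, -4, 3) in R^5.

Write the vectors as columns of a matrix and find a nonzero vector in its null space.
The free variable yields coefficients (1, -3, -3, 1, 2) (any nonzero multiple also works).

v₁ - 3v₂ - 3v₃ + v₄ + 2v₅ = 0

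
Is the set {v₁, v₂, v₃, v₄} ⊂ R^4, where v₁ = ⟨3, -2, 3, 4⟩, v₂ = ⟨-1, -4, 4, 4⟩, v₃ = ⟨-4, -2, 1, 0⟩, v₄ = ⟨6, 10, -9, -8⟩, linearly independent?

linearly dependent

Form the 4×4 matrix with these as columns; its determinant is 0.
A zero determinant means the columns are linearly dependent.
Indeed v₁ - v₂ + v₃ = 0.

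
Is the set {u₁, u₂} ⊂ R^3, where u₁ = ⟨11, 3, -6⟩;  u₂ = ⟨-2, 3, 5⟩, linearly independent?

Row-reduce the matrix whose columns are u₁, u₂.
The reduction yields 2 nonzero rows, so the rank is 2.
Since rank = 2 (the number of vectors), the set is linearly independent.

linearly independent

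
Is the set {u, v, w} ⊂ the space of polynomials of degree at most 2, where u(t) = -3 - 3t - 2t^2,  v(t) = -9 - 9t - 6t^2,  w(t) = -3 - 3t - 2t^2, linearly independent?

Write each element as a coordinate vector in ℝ³ using {1, t, t^2}.
Place the vectors as rows of a 3×3 matrix and reduce to echelon form.
The reduction yields 1 nonzero row, so the rank is 1.
Since rank 1 < 3, the set is linearly dependent.

linearly dependent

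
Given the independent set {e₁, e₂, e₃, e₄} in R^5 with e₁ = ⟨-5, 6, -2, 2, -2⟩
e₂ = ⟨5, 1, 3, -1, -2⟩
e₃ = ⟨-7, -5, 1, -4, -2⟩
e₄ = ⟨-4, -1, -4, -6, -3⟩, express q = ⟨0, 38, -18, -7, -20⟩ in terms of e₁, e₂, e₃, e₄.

Since e₁, e₂, e₃, e₄ are independent, the coefficients expressing q are uniquely determined by a linear system.
Row-reducing the augmented matrix gives the unique coefficients (α₁, …, α₄) = (4, 3, -3, 4).

q = 4e₁ + 3e₂ - 3e₃ + 4e₄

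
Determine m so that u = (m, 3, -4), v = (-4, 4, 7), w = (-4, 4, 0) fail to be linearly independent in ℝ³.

Place the vectors as rows of a 3×3 matrix; dependence ⇔ determinant zero.
Cofactor expansion gives det = -28*m - 84.
Solving -28*m - 84 = 0 yields m = -3.

m = -3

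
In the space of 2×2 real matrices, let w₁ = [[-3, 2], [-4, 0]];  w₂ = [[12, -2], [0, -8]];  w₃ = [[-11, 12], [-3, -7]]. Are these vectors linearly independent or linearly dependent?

Take coordinates with respect to the standard basis {E₁₁, E₁₂, E₂₁, E₂₂}.
Place the vectors as rows of a 3×4 matrix and reduce to echelon form.
The reduction yields 3 nonzero rows, so the rank is 3.
Since rank = 3 (the number of vectors), the set is linearly independent.

linearly independent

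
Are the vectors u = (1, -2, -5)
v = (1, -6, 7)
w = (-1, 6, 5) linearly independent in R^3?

linearly independent

Row-reduce the matrix whose columns are u, v, w.
The reduction yields 3 nonzero rows, so the rank is 3.
Since rank = 3 (the number of vectors), the set is linearly independent.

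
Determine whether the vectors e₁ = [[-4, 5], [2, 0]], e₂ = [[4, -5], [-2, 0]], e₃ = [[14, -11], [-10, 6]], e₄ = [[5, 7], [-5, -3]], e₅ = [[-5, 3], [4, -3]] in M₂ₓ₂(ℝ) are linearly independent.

Write each element as a coordinate vector in ℝ⁴ using {E₁₁, E₁₂, E₂₁, E₂₂}.
There are 5 vectors in a 4-dimensional space, so they cannot be linearly independent.

linearly dependent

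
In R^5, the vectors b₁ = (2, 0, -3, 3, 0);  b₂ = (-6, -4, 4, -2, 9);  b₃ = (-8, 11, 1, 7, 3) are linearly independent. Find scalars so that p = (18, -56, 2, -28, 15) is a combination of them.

Write p = α₁b₁ + … + α₃b₃ and equate components.
Row-reducing the augmented matrix gives the unique coefficients (α₁, α₂, α₃) = (2, 3, -4).

p = 2b₁ + 3b₂ - 4b₃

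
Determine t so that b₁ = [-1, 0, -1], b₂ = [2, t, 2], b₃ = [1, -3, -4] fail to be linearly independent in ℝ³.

t = 0

The vectors are dependent exactly when the determinant of the matrix with rows b₁, b₂, b₃ vanishes.
Expanding, det = 5*t.
Solving 5*t = 0 yields t = 0.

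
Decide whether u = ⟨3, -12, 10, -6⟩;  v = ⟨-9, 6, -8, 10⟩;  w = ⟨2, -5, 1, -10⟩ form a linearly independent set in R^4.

Row-reduce the matrix whose columns are u, v, w.
The reduction yields 3 nonzero rows, so the rank is 3.
Since rank = 3 (the number of vectors), the set is linearly independent.

linearly independent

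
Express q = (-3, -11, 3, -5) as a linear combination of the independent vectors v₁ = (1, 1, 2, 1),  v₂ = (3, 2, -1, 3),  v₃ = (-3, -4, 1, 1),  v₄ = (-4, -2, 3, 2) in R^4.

q = 3v₁ - 2v₂ + 4v₃ - 3v₄

Since v₁, v₂, v₃, v₄ are independent, the coefficients expressing q are uniquely determined by a linear system.
Back-substitution yields (α₁, …, α₄) = (3, -2, 4, -3).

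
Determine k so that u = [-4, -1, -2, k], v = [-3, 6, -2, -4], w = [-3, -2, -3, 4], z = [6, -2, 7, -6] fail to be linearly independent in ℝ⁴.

The vectors are dependent exactly when the determinant of the matrix with rows u, v, w, z vanishes.
The determinant works out to -42*k - 18.
Setting this to zero gives k = -3/7.

k = -3/7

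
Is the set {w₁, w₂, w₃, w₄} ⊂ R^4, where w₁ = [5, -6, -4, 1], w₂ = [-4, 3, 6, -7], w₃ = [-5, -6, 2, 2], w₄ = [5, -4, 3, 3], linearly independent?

Row-reduce the matrix whose columns are w₁, w₂, w₃, w₄.
The reduction yields 4 nonzero rows, so the rank is 4.
Since rank = 4 (the number of vectors), the set is linearly independent.

linearly independent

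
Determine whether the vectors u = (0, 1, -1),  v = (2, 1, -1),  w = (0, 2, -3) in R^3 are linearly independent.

Row-reduce the matrix whose columns are u, v, w.
The reduction yields 3 nonzero rows, so the rank is 3.
Since rank = 3 (the number of vectors), the set is linearly independent.

linearly independent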